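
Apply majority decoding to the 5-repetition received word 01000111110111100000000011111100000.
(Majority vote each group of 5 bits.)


Groups: 01000, 11111, 01111, 00000, 00001, 11111, 00000
Majority votes: 0110010

0110010


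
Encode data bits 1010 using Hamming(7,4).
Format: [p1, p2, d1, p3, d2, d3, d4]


Parity bits: p1=1, p2=0, p3=1

1011010


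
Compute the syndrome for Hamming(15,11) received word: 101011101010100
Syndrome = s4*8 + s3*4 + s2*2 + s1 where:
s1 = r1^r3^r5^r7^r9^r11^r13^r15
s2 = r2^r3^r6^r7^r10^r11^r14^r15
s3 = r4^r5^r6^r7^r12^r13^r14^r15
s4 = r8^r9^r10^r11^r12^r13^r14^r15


s1=1, s2=0, s3=0, s4=1

Syndrome = 9 (error at position 9)


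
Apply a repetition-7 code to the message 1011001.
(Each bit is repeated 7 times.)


Each bit -> 7 copies

1111111000000011111111111111000000000000001111111


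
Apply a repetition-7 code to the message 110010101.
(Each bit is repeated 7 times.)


Each bit -> 7 copies

111111111111110000000000000011111110000000111111100000001111111


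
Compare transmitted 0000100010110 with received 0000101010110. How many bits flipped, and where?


XOR: 0000001000000

1 error(s) at position(s): 6


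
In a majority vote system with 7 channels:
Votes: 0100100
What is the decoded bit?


Ones: 2 out of 7
Threshold: 4

0 (2/7 voted 1)


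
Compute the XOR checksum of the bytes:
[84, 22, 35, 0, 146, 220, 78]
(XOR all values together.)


XOR chain: 84 ^ 22 ^ 35 ^ 0 ^ 146 ^ 220 ^ 78 = 97

97


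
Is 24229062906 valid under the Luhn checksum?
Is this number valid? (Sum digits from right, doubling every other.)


Luhn sum = 50
50 mod 10 = 0

Valid (Luhn sum mod 10 = 0)


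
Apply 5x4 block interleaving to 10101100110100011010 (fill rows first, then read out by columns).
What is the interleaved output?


Matrix:
  1010
  1100
  1101
  0001
  1010
Read columns: 11101011001000100110

11101011001000100110


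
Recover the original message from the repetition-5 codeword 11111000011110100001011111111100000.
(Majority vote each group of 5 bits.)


Groups: 11111, 00001, 11101, 00001, 01111, 11111, 00000
Majority votes: 1010110

1010110


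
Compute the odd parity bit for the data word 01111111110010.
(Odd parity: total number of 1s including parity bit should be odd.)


Number of 1s in data: 10
Parity bit: 1

1


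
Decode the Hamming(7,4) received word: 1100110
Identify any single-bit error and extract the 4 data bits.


Syndrome = 0: no error detected

Data: 0110 (no errors)


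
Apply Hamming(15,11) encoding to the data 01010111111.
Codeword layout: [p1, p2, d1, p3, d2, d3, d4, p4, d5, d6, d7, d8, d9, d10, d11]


Parity bits: p1=1, p2=1, p3=0, p4=0

110010100111111


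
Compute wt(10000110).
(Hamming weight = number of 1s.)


Counting 1s in 10000110

3


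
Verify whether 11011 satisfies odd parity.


Number of 1s: 4

No, parity error (4 ones)


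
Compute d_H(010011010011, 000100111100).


XOR: 010111101111
Count of 1s: 9

9


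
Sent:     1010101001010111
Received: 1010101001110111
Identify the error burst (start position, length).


XOR: 0000000000100000

Burst at position 10, length 1


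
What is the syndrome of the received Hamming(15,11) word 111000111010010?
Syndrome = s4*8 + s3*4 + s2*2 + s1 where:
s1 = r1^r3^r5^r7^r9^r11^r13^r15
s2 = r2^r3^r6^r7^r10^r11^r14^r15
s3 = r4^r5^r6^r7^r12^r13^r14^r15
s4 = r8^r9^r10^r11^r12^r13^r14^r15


s1=1, s2=1, s3=0, s4=0

Syndrome = 3 (error at position 3)


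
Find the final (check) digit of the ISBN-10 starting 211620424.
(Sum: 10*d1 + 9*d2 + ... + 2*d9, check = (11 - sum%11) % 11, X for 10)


Weighted sum: 121
121 mod 11 = 0

Check digit: 0


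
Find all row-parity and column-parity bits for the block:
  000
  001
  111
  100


Row parities: 0111
Column parities: 010

Row P: 0111, Col P: 010, Corner: 1


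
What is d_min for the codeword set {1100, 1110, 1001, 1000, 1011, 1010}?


Comparing all pairs, minimum distance: 1
Can detect 0 errors, correct 0 errors

1


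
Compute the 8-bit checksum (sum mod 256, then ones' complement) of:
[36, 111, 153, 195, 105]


Sum = 600 mod 256 = 88
Complement = 167

167


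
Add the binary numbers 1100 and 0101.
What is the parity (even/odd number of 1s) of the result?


1100 = 12
0101 = 5
Sum = 17 = 10001
1s count = 2

even parity (2 ones in 10001)


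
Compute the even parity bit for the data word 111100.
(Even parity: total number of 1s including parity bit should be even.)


Number of 1s in data: 4
Parity bit: 0

0


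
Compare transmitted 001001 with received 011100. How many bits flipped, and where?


XOR: 010101

3 error(s) at position(s): 1, 3, 5


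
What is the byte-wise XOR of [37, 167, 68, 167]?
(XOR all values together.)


XOR chain: 37 ^ 167 ^ 68 ^ 167 = 97

97


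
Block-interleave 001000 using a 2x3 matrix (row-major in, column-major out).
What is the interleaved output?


Matrix:
  001
  000
Read columns: 000010

000010


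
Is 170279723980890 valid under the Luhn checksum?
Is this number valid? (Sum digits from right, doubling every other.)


Luhn sum = 74
74 mod 10 = 4

Invalid (Luhn sum mod 10 = 4)


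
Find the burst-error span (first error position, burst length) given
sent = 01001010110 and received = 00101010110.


XOR: 01100000000

Burst at position 1, length 2


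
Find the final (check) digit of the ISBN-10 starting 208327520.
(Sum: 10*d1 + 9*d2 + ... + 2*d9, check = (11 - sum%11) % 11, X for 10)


Weighted sum: 178
178 mod 11 = 2

Check digit: 9


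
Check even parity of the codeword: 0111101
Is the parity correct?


Number of 1s: 5

No, parity error (5 ones)


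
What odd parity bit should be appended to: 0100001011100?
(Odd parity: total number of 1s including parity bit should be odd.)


Number of 1s in data: 5
Parity bit: 0

0


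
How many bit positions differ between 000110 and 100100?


XOR: 100010
Count of 1s: 2

2


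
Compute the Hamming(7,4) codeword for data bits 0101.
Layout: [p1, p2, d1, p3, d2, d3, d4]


Parity bits: p1=0, p2=1, p3=0

0100101


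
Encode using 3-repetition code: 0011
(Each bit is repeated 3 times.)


Each bit -> 3 copies

000000111111


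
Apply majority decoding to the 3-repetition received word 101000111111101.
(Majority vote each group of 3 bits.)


Groups: 101, 000, 111, 111, 101
Majority votes: 10111

10111


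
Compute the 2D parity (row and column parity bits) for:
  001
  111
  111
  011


Row parities: 1110
Column parities: 010

Row P: 1110, Col P: 010, Corner: 1


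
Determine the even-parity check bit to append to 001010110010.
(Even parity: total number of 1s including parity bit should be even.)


Number of 1s in data: 5
Parity bit: 1

1


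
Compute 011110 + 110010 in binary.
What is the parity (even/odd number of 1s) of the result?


011110 = 30
110010 = 50
Sum = 80 = 1010000
1s count = 2

even parity (2 ones in 1010000)


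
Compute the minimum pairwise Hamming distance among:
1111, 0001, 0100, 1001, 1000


Comparing all pairs, minimum distance: 1
Can detect 0 errors, correct 0 errors

1


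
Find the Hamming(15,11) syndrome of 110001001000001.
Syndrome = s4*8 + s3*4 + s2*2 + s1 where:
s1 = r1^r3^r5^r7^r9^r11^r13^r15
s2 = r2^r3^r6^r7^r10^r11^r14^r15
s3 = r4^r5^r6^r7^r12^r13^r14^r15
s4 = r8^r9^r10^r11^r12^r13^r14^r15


s1=1, s2=1, s3=0, s4=0

Syndrome = 3 (error at position 3)


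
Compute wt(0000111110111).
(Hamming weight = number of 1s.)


Counting 1s in 0000111110111

8


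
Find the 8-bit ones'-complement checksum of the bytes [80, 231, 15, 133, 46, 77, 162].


Sum = 744 mod 256 = 232
Complement = 23

23


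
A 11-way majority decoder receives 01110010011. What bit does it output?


Ones: 6 out of 11
Threshold: 6

1 (6/11 voted 1)


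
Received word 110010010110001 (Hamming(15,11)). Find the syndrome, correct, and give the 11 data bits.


Syndrome = 0: no error detected

Data: 01000110001 (no errors)


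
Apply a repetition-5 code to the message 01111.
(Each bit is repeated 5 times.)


Each bit -> 5 copies

0000011111111111111111111


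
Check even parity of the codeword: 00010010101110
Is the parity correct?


Number of 1s: 6

Yes, parity is correct (6 ones)


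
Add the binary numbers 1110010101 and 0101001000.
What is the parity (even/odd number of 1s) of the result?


1110010101 = 917
0101001000 = 328
Sum = 1245 = 10011011101
1s count = 7

odd parity (7 ones in 10011011101)


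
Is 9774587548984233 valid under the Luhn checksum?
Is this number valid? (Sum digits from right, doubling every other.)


Luhn sum = 96
96 mod 10 = 6

Invalid (Luhn sum mod 10 = 6)


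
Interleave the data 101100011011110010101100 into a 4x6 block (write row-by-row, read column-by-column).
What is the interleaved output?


Matrix:
  101100
  011011
  110010
  101100
Read columns: 101101101101100101100100

101101101101100101100100


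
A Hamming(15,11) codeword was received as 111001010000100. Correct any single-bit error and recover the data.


Syndrome = 3: error at position 3

Data: 00100000100 (corrected bit 3)


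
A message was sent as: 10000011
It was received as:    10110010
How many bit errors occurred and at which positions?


XOR: 00110001

3 error(s) at position(s): 2, 3, 7


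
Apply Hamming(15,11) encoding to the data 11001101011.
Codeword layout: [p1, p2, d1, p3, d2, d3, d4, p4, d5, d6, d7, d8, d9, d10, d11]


Parity bits: p1=0, p2=0, p3=0, p4=1

001010011101011


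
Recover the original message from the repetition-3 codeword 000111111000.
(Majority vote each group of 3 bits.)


Groups: 000, 111, 111, 000
Majority votes: 0110

0110


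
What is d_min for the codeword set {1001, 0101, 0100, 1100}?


Comparing all pairs, minimum distance: 1
Can detect 0 errors, correct 0 errors

1


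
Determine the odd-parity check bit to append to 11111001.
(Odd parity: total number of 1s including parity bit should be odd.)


Number of 1s in data: 6
Parity bit: 1

1


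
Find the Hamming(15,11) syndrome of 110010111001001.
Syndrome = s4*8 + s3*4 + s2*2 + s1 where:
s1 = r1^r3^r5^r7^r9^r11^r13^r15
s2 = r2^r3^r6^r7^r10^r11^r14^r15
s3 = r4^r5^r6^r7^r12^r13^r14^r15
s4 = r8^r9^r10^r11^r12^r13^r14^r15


s1=1, s2=1, s3=0, s4=0

Syndrome = 3 (error at position 3)


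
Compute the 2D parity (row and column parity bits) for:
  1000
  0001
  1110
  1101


Row parities: 1111
Column parities: 1010

Row P: 1111, Col P: 1010, Corner: 0


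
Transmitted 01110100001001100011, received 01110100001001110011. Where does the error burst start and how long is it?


XOR: 00000000000000010000

Burst at position 15, length 1


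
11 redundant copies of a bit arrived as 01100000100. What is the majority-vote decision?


Ones: 3 out of 11
Threshold: 6

0 (3/11 voted 1)


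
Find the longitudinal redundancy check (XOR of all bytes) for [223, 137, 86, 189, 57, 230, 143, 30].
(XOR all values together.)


XOR chain: 223 ^ 137 ^ 86 ^ 189 ^ 57 ^ 230 ^ 143 ^ 30 = 243

243


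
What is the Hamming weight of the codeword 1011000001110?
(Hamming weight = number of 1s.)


Counting 1s in 1011000001110

6


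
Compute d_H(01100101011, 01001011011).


XOR: 00101110000
Count of 1s: 4

4


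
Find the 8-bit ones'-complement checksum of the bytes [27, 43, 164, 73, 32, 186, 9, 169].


Sum = 703 mod 256 = 191
Complement = 64

64


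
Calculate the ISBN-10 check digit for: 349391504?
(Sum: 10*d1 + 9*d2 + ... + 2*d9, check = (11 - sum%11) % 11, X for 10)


Weighted sum: 246
246 mod 11 = 4

Check digit: 7


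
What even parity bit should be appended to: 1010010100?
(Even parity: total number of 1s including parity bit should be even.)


Number of 1s in data: 4
Parity bit: 0

0


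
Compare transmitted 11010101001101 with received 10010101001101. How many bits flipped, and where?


XOR: 01000000000000

1 error(s) at position(s): 1


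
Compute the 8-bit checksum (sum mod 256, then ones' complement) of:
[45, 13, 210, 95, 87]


Sum = 450 mod 256 = 194
Complement = 61

61


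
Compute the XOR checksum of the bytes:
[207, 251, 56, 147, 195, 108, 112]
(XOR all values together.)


XOR chain: 207 ^ 251 ^ 56 ^ 147 ^ 195 ^ 108 ^ 112 = 64

64


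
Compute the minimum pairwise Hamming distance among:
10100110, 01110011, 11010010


Comparing all pairs, minimum distance: 3
Can detect 2 errors, correct 1 errors

3


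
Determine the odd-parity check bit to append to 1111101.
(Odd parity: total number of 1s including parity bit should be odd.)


Number of 1s in data: 6
Parity bit: 1

1


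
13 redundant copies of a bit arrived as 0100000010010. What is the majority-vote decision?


Ones: 3 out of 13
Threshold: 7

0 (3/13 voted 1)


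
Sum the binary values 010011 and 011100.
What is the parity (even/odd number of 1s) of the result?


010011 = 19
011100 = 28
Sum = 47 = 101111
1s count = 5

odd parity (5 ones in 101111)


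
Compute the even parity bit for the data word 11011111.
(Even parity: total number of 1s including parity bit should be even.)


Number of 1s in data: 7
Parity bit: 1

1


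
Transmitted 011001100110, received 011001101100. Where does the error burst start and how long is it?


XOR: 000000001010

Burst at position 8, length 3


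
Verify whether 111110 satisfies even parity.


Number of 1s: 5

No, parity error (5 ones)


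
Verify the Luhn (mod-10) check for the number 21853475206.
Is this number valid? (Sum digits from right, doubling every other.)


Luhn sum = 40
40 mod 10 = 0

Valid (Luhn sum mod 10 = 0)


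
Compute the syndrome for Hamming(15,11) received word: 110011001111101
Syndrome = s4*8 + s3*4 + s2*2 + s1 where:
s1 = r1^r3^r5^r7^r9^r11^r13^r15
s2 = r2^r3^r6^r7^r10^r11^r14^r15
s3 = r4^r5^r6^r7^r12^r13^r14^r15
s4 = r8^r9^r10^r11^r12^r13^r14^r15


s1=0, s2=1, s3=1, s4=0

Syndrome = 6 (error at position 6)


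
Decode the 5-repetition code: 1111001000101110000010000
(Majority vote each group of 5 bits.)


Groups: 11110, 01000, 10111, 00000, 10000
Majority votes: 10100

10100


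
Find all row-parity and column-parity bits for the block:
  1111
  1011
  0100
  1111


Row parities: 0110
Column parities: 1111

Row P: 0110, Col P: 1111, Corner: 0


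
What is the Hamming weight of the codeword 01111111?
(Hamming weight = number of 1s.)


Counting 1s in 01111111

7


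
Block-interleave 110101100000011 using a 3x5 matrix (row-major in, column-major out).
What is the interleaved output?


Matrix:
  11010
  11000
  00011
Read columns: 110110000101001

110110000101001


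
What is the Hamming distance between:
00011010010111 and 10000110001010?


XOR: 10011100011101
Count of 1s: 8

8


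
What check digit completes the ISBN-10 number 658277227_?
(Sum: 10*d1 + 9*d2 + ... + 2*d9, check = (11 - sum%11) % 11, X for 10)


Weighted sum: 288
288 mod 11 = 2

Check digit: 9


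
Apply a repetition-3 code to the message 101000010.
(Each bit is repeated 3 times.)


Each bit -> 3 copies

111000111000000000000111000


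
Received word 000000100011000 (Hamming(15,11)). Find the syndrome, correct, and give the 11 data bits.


Syndrome = 0: no error detected

Data: 00010011000 (no errors)


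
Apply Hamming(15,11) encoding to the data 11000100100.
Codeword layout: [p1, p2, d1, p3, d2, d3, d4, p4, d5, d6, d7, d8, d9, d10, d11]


Parity bits: p1=1, p2=0, p3=0, p4=0

101010000100100


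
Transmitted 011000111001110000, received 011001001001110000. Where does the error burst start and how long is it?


XOR: 000001110000000000

Burst at position 5, length 3


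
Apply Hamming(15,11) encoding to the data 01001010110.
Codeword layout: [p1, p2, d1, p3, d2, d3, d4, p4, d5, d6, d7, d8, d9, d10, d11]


Parity bits: p1=0, p2=0, p3=1, p4=0

000110001010110


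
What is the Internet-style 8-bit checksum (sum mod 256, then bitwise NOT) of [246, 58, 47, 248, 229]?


Sum = 828 mod 256 = 60
Complement = 195

195


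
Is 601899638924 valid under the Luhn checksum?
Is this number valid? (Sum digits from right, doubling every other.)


Luhn sum = 61
61 mod 10 = 1

Invalid (Luhn sum mod 10 = 1)


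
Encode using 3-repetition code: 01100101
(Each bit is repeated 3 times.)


Each bit -> 3 copies

000111111000000111000111


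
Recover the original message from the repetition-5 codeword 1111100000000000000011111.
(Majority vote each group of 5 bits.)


Groups: 11111, 00000, 00000, 00000, 11111
Majority votes: 10001

10001


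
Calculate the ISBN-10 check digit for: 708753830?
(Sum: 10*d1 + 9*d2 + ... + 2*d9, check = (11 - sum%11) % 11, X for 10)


Weighted sum: 269
269 mod 11 = 5

Check digit: 6


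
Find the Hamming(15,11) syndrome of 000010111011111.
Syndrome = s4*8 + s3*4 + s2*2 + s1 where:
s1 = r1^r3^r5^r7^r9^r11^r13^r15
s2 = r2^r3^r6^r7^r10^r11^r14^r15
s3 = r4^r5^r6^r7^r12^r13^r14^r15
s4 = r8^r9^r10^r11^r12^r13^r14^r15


s1=0, s2=0, s3=0, s4=1

Syndrome = 8 (error at position 8)


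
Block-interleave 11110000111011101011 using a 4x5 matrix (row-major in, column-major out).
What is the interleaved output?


Matrix:
  11110
  00011
  10111
  01011
Read columns: 10101001101011110111

10101001101011110111


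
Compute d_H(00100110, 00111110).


XOR: 00011000
Count of 1s: 2

2


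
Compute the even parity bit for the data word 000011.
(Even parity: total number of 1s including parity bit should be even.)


Number of 1s in data: 2
Parity bit: 0

0


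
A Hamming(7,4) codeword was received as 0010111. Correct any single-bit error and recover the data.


Syndrome = 7: error at position 7

Data: 1110 (corrected bit 7)


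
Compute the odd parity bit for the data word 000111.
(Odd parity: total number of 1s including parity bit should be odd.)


Number of 1s in data: 3
Parity bit: 0

0


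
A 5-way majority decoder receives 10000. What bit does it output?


Ones: 1 out of 5
Threshold: 3

0 (1/5 voted 1)


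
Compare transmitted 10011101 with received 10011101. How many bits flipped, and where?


XOR: 00000000

0 errors (received matches sent)


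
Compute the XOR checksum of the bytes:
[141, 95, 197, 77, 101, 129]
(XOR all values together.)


XOR chain: 141 ^ 95 ^ 197 ^ 77 ^ 101 ^ 129 = 190

190


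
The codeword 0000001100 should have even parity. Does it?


Number of 1s: 2

Yes, parity is correct (2 ones)


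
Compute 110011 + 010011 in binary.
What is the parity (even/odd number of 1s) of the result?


110011 = 51
010011 = 19
Sum = 70 = 1000110
1s count = 3

odd parity (3 ones in 1000110)


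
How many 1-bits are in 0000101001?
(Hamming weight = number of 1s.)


Counting 1s in 0000101001

3


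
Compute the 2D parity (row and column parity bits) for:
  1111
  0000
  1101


Row parities: 001
Column parities: 0010

Row P: 001, Col P: 0010, Corner: 1


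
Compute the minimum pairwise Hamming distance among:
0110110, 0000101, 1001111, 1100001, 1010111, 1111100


Comparing all pairs, minimum distance: 2
Can detect 1 errors, correct 0 errors

2


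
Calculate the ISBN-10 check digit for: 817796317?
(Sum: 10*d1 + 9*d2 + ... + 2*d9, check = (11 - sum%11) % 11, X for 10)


Weighted sum: 307
307 mod 11 = 10

Check digit: 1


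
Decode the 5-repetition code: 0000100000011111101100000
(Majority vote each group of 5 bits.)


Groups: 00001, 00000, 01111, 11011, 00000
Majority votes: 00110

00110


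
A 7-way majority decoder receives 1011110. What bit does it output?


Ones: 5 out of 7
Threshold: 4

1 (5/7 voted 1)


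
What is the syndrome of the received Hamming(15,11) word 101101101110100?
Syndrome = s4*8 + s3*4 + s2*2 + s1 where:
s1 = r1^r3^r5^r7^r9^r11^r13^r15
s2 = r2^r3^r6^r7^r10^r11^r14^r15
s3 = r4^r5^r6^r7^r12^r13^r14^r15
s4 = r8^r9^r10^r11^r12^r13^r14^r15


s1=0, s2=1, s3=0, s4=0

Syndrome = 2 (error at position 2)


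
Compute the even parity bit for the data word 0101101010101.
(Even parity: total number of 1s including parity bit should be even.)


Number of 1s in data: 7
Parity bit: 1

1


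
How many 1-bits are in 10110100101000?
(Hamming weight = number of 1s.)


Counting 1s in 10110100101000

6


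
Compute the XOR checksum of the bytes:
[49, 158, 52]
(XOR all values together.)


XOR chain: 49 ^ 158 ^ 52 = 155

155


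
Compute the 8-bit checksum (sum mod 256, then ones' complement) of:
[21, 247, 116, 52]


Sum = 436 mod 256 = 180
Complement = 75

75


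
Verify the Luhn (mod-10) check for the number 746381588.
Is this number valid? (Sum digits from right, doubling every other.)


Luhn sum = 57
57 mod 10 = 7

Invalid (Luhn sum mod 10 = 7)


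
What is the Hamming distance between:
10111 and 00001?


XOR: 10110
Count of 1s: 3

3


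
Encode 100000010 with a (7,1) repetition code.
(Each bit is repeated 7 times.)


Each bit -> 7 copies

111111100000000000000000000000000000000000000000011111110000000


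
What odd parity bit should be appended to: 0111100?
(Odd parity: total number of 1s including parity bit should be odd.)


Number of 1s in data: 4
Parity bit: 1

1


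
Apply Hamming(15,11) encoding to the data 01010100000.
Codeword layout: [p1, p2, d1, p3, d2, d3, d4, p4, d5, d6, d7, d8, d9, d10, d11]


Parity bits: p1=0, p2=0, p3=0, p4=1

000010110100000


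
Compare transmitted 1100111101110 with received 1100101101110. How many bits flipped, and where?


XOR: 0000010000000

1 error(s) at position(s): 5


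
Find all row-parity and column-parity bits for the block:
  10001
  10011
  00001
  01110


Row parities: 0111
Column parities: 01101

Row P: 0111, Col P: 01101, Corner: 1


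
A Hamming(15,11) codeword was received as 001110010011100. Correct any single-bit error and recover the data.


Syndrome = 0: no error detected

Data: 11000011100 (no errors)


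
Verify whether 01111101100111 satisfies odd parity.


Number of 1s: 10

No, parity error (10 ones)


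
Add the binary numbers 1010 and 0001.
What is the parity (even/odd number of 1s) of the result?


1010 = 10
0001 = 1
Sum = 11 = 1011
1s count = 3

odd parity (3 ones in 1011)


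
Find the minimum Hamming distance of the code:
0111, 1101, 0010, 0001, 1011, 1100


Comparing all pairs, minimum distance: 1
Can detect 0 errors, correct 0 errors

1


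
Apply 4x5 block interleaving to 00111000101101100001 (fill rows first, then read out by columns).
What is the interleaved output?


Matrix:
  00111
  00010
  11011
  00001
Read columns: 00100010100011101011

00100010100011101011


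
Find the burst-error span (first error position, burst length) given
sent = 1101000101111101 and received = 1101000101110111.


XOR: 0000000000001010

Burst at position 12, length 3


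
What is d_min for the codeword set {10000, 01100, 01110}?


Comparing all pairs, minimum distance: 1
Can detect 0 errors, correct 0 errors

1


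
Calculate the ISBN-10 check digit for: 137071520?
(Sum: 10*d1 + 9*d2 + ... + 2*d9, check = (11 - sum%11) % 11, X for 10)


Weighted sum: 166
166 mod 11 = 1

Check digit: X


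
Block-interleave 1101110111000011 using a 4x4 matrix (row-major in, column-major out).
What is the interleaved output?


Matrix:
  1101
  1101
  1100
  0011
Read columns: 1110111000011101

1110111000011101


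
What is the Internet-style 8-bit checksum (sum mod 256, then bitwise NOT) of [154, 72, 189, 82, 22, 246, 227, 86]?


Sum = 1078 mod 256 = 54
Complement = 201

201


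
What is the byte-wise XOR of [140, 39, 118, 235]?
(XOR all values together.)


XOR chain: 140 ^ 39 ^ 118 ^ 235 = 54

54


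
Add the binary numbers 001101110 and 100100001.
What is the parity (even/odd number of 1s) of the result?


001101110 = 110
100100001 = 289
Sum = 399 = 110001111
1s count = 6

even parity (6 ones in 110001111)


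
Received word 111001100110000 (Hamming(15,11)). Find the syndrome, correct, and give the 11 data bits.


Syndrome = 0: no error detected

Data: 10110110000 (no errors)


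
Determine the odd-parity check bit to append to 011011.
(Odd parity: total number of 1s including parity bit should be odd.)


Number of 1s in data: 4
Parity bit: 1

1


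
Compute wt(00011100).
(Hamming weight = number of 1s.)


Counting 1s in 00011100

3


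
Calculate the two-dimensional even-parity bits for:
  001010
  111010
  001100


Row parities: 000
Column parities: 111100

Row P: 000, Col P: 111100, Corner: 0


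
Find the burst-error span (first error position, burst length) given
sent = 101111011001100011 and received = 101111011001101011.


XOR: 000000000000001000

Burst at position 14, length 1


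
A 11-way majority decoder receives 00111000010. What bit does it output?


Ones: 4 out of 11
Threshold: 6

0 (4/11 voted 1)


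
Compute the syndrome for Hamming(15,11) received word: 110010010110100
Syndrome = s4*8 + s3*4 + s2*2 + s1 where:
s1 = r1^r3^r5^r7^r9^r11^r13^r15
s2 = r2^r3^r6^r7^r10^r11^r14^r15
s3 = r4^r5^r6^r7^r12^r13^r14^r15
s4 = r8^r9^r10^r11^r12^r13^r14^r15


s1=0, s2=1, s3=0, s4=0

Syndrome = 2 (error at position 2)


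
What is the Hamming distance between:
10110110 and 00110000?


XOR: 10000110
Count of 1s: 3

3


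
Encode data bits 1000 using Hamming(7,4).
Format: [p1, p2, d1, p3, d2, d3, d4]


Parity bits: p1=1, p2=1, p3=0

1110000


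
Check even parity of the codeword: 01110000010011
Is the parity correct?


Number of 1s: 6

Yes, parity is correct (6 ones)


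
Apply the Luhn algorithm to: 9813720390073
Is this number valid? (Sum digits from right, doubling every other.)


Luhn sum = 57
57 mod 10 = 7

Invalid (Luhn sum mod 10 = 7)


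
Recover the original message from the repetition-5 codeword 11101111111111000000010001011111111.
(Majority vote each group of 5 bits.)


Groups: 11101, 11111, 11110, 00000, 01000, 10111, 11111
Majority votes: 1110011

1110011


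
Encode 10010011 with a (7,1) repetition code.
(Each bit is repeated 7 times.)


Each bit -> 7 copies

11111110000000000000011111110000000000000011111111111111


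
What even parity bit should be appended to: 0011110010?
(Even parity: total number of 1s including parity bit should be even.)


Number of 1s in data: 5
Parity bit: 1

1


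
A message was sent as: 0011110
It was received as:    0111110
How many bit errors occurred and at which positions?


XOR: 0100000

1 error(s) at position(s): 1


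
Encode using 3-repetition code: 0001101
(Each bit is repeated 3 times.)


Each bit -> 3 copies

000000000111111000111


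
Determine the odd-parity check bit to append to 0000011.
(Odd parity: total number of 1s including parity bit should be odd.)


Number of 1s in data: 2
Parity bit: 1

1


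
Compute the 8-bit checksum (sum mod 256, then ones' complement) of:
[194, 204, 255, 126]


Sum = 779 mod 256 = 11
Complement = 244

244


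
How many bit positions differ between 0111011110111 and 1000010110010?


XOR: 1111001000101
Count of 1s: 7

7


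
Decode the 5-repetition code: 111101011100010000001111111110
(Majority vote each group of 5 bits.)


Groups: 11110, 10111, 00010, 00000, 11111, 11110
Majority votes: 110011

110011


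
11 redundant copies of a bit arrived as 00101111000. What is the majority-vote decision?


Ones: 5 out of 11
Threshold: 6

0 (5/11 voted 1)


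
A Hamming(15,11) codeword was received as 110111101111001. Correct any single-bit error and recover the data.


Syndrome = 8: error at position 8

Data: 01111111001 (corrected bit 8)


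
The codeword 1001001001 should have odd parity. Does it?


Number of 1s: 4

No, parity error (4 ones)


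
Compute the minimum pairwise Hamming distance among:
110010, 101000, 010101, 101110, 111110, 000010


Comparing all pairs, minimum distance: 1
Can detect 0 errors, correct 0 errors

1


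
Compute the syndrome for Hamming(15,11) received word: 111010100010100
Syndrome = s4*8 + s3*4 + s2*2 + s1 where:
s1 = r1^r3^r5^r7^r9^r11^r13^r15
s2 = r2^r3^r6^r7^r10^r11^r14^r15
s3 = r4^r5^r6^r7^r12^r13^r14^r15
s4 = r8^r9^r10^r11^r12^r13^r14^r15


s1=0, s2=0, s3=1, s4=0

Syndrome = 4 (error at position 4)


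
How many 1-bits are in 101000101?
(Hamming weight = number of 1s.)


Counting 1s in 101000101

4


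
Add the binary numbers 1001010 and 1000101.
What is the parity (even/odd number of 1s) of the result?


1001010 = 74
1000101 = 69
Sum = 143 = 10001111
1s count = 5

odd parity (5 ones in 10001111)


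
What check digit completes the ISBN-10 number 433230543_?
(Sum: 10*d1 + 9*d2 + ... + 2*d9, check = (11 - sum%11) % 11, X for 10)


Weighted sum: 161
161 mod 11 = 7

Check digit: 4


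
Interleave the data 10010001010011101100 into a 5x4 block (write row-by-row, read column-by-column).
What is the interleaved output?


Matrix:
  1001
  0001
  0100
  1110
  1100
Read columns: 10011001110001011000

10011001110001011000


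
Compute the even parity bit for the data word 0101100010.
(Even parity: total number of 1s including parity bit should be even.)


Number of 1s in data: 4
Parity bit: 0

0


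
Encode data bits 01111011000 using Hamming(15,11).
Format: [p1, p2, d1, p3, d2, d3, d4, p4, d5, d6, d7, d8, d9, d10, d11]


Parity bits: p1=0, p2=1, p3=0, p4=1

010011111011000


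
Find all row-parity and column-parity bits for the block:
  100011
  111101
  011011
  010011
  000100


Row parities: 11011
Column parities: 010010

Row P: 11011, Col P: 010010, Corner: 0


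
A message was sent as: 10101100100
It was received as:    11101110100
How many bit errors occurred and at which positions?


XOR: 01000010000

2 error(s) at position(s): 1, 6


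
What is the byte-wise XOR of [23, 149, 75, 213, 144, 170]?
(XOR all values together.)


XOR chain: 23 ^ 149 ^ 75 ^ 213 ^ 144 ^ 170 = 38

38


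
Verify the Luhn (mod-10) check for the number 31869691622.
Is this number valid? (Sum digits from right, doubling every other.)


Luhn sum = 51
51 mod 10 = 1

Invalid (Luhn sum mod 10 = 1)


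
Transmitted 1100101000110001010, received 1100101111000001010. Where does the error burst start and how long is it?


XOR: 0000000111110000000

Burst at position 7, length 5


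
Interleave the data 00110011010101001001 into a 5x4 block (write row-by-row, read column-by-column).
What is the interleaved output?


Matrix:
  0011
  0011
  0101
  0100
  1001
Read columns: 00001001101100011101

00001001101100011101


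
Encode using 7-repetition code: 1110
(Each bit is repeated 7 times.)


Each bit -> 7 copies

1111111111111111111110000000


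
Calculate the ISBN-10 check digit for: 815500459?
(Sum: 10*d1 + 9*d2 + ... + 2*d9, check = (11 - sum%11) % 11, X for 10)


Weighted sum: 213
213 mod 11 = 4

Check digit: 7


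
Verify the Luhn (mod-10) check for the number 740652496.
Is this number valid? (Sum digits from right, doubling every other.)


Luhn sum = 46
46 mod 10 = 6

Invalid (Luhn sum mod 10 = 6)


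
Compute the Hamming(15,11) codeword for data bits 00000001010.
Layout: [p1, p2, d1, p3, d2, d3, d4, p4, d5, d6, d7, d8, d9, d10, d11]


Parity bits: p1=0, p2=1, p3=0, p4=0

010000000001010


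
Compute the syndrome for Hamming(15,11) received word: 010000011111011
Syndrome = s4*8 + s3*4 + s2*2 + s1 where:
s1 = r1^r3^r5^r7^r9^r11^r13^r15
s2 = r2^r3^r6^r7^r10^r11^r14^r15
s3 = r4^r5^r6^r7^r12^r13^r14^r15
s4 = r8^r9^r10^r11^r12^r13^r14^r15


s1=1, s2=1, s3=1, s4=1

Syndrome = 15 (error at position 15)


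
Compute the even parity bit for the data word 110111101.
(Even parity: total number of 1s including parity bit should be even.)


Number of 1s in data: 7
Parity bit: 1

1


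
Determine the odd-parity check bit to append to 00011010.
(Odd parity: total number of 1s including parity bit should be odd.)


Number of 1s in data: 3
Parity bit: 0

0


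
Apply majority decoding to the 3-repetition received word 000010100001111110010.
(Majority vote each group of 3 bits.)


Groups: 000, 010, 100, 001, 111, 110, 010
Majority votes: 0000110

0000110


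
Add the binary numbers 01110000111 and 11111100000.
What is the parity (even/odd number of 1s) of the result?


01110000111 = 903
11111100000 = 2016
Sum = 2919 = 101101100111
1s count = 8

even parity (8 ones in 101101100111)


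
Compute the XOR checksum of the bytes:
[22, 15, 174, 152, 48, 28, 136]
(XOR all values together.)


XOR chain: 22 ^ 15 ^ 174 ^ 152 ^ 48 ^ 28 ^ 136 = 139

139


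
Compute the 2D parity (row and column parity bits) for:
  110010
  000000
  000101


Row parities: 100
Column parities: 110111

Row P: 100, Col P: 110111, Corner: 1


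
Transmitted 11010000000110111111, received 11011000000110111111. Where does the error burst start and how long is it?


XOR: 00001000000000000000

Burst at position 4, length 1


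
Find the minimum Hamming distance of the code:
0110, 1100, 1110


Comparing all pairs, minimum distance: 1
Can detect 0 errors, correct 0 errors

1


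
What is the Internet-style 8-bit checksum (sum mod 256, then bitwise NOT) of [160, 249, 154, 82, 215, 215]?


Sum = 1075 mod 256 = 51
Complement = 204

204


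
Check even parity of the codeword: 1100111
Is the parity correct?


Number of 1s: 5

No, parity error (5 ones)


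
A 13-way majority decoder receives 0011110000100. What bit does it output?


Ones: 5 out of 13
Threshold: 7

0 (5/13 voted 1)


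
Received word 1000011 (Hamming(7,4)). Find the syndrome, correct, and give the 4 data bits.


Syndrome = 0: no error detected

Data: 0011 (no errors)


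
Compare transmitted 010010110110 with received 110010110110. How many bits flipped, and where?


XOR: 100000000000

1 error(s) at position(s): 0


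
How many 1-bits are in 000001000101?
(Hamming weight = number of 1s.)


Counting 1s in 000001000101

3


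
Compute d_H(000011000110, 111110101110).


XOR: 111101101000
Count of 1s: 7

7


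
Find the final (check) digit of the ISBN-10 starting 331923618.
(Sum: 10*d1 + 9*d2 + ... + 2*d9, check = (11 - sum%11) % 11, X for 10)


Weighted sum: 198
198 mod 11 = 0

Check digit: 0


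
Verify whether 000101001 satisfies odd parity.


Number of 1s: 3

Yes, parity is correct (3 ones)


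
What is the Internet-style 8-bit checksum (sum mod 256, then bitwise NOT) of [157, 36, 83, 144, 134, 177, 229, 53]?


Sum = 1013 mod 256 = 245
Complement = 10

10


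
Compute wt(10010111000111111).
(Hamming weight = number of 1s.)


Counting 1s in 10010111000111111

11


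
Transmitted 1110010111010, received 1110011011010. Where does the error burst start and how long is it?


XOR: 0000001100000

Burst at position 6, length 2


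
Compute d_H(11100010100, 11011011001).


XOR: 00111001101
Count of 1s: 6

6


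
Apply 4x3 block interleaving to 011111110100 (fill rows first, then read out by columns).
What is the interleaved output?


Matrix:
  011
  111
  110
  100
Read columns: 011111101100

011111101100


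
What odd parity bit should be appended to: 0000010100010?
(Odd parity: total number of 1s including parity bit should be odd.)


Number of 1s in data: 3
Parity bit: 0

0


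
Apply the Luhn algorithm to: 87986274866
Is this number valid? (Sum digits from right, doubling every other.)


Luhn sum = 71
71 mod 10 = 1

Invalid (Luhn sum mod 10 = 1)


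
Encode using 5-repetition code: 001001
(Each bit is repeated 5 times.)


Each bit -> 5 copies

000000000011111000000000011111


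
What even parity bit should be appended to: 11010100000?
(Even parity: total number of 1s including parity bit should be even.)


Number of 1s in data: 4
Parity bit: 0

0


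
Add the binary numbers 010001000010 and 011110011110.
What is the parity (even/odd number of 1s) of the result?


010001000010 = 1090
011110011110 = 1950
Sum = 3040 = 101111100000
1s count = 6

even parity (6 ones in 101111100000)


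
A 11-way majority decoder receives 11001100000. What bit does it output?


Ones: 4 out of 11
Threshold: 6

0 (4/11 voted 1)


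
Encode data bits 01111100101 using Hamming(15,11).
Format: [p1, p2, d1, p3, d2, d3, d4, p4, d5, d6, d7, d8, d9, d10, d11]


Parity bits: p1=1, p2=0, p3=1, p4=0

100111101100101


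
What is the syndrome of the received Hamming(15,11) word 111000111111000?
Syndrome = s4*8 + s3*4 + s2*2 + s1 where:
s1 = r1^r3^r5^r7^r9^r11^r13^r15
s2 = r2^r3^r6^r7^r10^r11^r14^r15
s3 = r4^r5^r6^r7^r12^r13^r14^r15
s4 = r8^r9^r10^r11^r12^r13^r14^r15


s1=1, s2=1, s3=0, s4=1

Syndrome = 11 (error at position 11)


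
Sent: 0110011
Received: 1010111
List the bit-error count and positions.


XOR: 1100100

3 error(s) at position(s): 0, 1, 4


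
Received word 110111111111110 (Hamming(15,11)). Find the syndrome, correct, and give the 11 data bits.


Syndrome = 12: error at position 12

Data: 01111110110 (corrected bit 12)


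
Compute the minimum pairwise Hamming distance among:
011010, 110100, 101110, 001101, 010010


Comparing all pairs, minimum distance: 1
Can detect 0 errors, correct 0 errors

1


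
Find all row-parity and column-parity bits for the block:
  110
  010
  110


Row parities: 010
Column parities: 010

Row P: 010, Col P: 010, Corner: 1


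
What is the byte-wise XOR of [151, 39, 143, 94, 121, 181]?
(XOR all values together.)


XOR chain: 151 ^ 39 ^ 143 ^ 94 ^ 121 ^ 181 = 173

173


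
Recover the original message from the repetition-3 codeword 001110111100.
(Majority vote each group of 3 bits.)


Groups: 001, 110, 111, 100
Majority votes: 0110

0110


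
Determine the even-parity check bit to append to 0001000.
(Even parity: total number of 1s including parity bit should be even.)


Number of 1s in data: 1
Parity bit: 1

1


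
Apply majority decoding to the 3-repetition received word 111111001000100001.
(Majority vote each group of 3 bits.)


Groups: 111, 111, 001, 000, 100, 001
Majority votes: 110000

110000


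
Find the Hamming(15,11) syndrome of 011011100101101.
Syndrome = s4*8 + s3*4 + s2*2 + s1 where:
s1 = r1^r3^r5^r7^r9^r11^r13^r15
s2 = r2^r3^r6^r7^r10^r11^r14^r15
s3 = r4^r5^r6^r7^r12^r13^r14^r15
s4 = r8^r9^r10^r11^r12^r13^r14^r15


s1=1, s2=0, s3=0, s4=0

Syndrome = 1 (error at position 1)


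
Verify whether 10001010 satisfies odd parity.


Number of 1s: 3

Yes, parity is correct (3 ones)


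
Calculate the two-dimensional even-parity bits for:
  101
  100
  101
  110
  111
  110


Row parities: 010010
Column parities: 011

Row P: 010010, Col P: 011, Corner: 0


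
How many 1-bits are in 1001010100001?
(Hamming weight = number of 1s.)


Counting 1s in 1001010100001

5


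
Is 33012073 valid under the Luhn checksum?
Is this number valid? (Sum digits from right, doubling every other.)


Luhn sum = 22
22 mod 10 = 2

Invalid (Luhn sum mod 10 = 2)


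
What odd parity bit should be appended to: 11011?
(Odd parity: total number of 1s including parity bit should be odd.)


Number of 1s in data: 4
Parity bit: 1

1


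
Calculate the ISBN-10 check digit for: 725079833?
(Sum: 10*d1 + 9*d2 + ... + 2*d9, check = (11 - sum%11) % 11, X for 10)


Weighted sum: 262
262 mod 11 = 9

Check digit: 2


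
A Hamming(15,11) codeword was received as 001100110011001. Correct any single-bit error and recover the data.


Syndrome = 0: no error detected

Data: 10010011001 (no errors)
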